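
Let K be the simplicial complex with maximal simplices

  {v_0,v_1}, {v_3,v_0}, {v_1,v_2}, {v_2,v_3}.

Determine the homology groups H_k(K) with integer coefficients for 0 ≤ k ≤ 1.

Take the total order v_0 < v_1 < v_2 < v_3 on the vertex set. Then K (dimension 1) consists of the simplices:

  0-simplices (4): [v_0], [v_1], [v_2], [v_3]
  1-simplices (4): [v_0,v_1], [v_0,v_3], [v_1,v_2], [v_2,v_3]

so the chain groups are C_0 ≅ Z^4, C_1 ≅ Z^4.

∂_1: C_1 → C_0 sends each edge [p,q] (with p < q) to q − p. For instance
  ∂[v_2,v_3] = [v_3] − [v_2].
As a 4×4 matrix over Z this has rank 3, with invariant factors (1,1,1).

Now H_k = ker ∂_k / im ∂_{k+1}, so:

  H_0: rank C_0 − rank ∂_1 = 4 − 3 = 1, and the invariant factors of ∂_1 are all 1, so H_0 = Z.
  H_1: rank ker ∂_1 − rank ∂_2 = (4 − 3) − 0 = 1, and there is no ∂_2, so H_1 = Z.

(K is a triangulation of the circle S^1.)

H_0 = Z,  H_1 = Z.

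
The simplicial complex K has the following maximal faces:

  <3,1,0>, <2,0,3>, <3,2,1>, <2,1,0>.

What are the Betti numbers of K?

Order the vertices as 0 < 1 < 2 < 3. Listing each simplex with vertices in this order, K has dimension 2 with simplices:

  0-simplices (4): [0], [1], [2], [3]
  1-simplices (6): [0,1], [0,2], [0,3], [1,2], [1,3], [2,3]
  2-simplices (4): [0,1,2], [0,1,3], [0,2,3], [1,2,3]

Hence C_0 ≅ Z^4, C_1 ≅ Z^6, C_2 ≅ Z^4.

∂_1: C_1 → C_0 maps an edge to its endpoints' difference, ∂[p,q] = q − p. For instance
  ∂[2,3] = [3] − [2].
As a 4×6 matrix over Z this has rank 3, with invariant factors (1,1,1).

∂_2: C_2 → C_1 sends each 2-simplex [p,q,r] to [q,r] − [p,r] + [p,q]. For instance
  ∂[0,1,2] = [1,2] − [0,2] + [0,1],
  ∂[1,2,3] = [2,3] − [1,3] + [1,2].
As a 6×4 matrix over Z this has rank 3, with invariant factors (1,1,1).

Reading off H_k = ker ∂_k / im ∂_{k+1}:

  H_0: rank C_0 − rank ∂_1 = 4 − 3 = 1, and the invariant factors of ∂_1 are all 1, so H_0 ≅ Z.
  H_1: rank ker ∂_1 − rank ∂_2 = (6 − 3) − 3 = 0, and the invariant factors of ∂_2 are all 1, so H_1 ≅ 0.
  H_2: rank ker ∂_2 − rank ∂_3 = (4 − 3) − 0 = 1, and there is no ∂_3, so H_2 ≅ Z.

As a check, the Euler characteristic is 4 − 6 + 4 = 2, which agrees with 1 − 0 + 1 = 2.
(K is a triangulation of the 2-sphere S^2.)

Hence the Betti numbers are b_0 = 1, b_1 = 0, b_2 = 1.

b_0 = 1, b_1 = 0, b_2 = 1.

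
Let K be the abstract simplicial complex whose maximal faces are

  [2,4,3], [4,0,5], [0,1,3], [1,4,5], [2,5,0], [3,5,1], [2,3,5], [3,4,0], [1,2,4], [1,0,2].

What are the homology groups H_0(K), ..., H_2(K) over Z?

H_0 ≅ Z,  H_1 ≅ Z/2,  H_2 = 0.

Fix the vertex order 0 < 1 < 2 < 3 < 4 < 5 and write every simplex with vertices in increasing order. Then dim K = 2 and the simplices of K are:

  0-simplices (6): [0], [1], [2], [3], [4], [5]
  1-simplices (15): [0,1], [0,2], [0,3], [0,4], [0,5], [1,2], [1,3], [1,4], [1,5], [2,3], [2,4], [2,5], [3,4], [3,5], [4,5]
  2-simplices (10): [0,1,2], [0,1,3], [0,2,5], [0,3,4], [0,4,5], [1,2,4], [1,3,5], [1,4,5], [2,3,4], [2,3,5]

Hence C_0 ≅ Z^6, C_1 ≅ Z^15, C_2 ≅ Z^10.

Boundary ∂_1: C_1 → C_0 sends each edge [p,q] (with p < q) to q − p.
This gives a 6×15 integer matrix of rank 5; reducing to Smith normal form yields diagonal entries (1,1,1,1,1).

∂_2: C_2 → C_1 sends each 2-simplex [p,q,r] to [q,r] − [p,r] + [p,q]. For instance
  ∂[0,4,5] = [4,5] − [0,5] + [0,4],
  ∂[2,3,4] = [3,4] − [2,4] + [2,3].
The resulting 15×10 matrix has rank 10, and its Smith normal form has invariant factors (1,1,1,1,1,1,1,1,1,2).

Computing H_k = (kernel of ∂_k) / (image of ∂_{k+1}):

  H_0: rank C_0 − rank ∂_1 = 6 − 5 = 1, and the invariant factors of ∂_1 are all 1, so H_0 ≅ Z.
  H_1: rank ker ∂_1 − rank ∂_2 = (15 − 5) − 10 = 0, and ∂_2 has invariant factor 2 > 1, so H_1 ≅ Z/2.
  H_2: rank ker ∂_2 − rank ∂_3 = (10 − 10) − 0 = 0, and there is no ∂_3, so H_2 ≅ 0.

As a check, the Euler characteristic is 6 − 15 + 10 = 1, which agrees with 1 − 0 + 0 = 1.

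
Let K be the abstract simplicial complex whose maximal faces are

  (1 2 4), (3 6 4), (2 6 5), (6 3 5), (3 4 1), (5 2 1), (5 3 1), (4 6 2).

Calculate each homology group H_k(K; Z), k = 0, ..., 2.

H_0 ≅ Z,  H_1 = 0,  H_2 ≅ Z.

Order the vertices as 1 < 2 < 3 < 4 < 5 < 6. Listing each simplex with vertices in this order, K has dimension 2 with simplices:

  0-simplices (6): [1], [2], [3], [4], [5], [6]
  1-simplices (12): [1,2], [1,3], [1,4], [1,5], [2,4], [2,5], [2,6], [3,4], [3,5], [3,6], [4,6], [5,6]
  2-simplices (8): [1,2,4], [1,2,5], [1,3,4], [1,3,5], [2,4,6], [2,5,6], [3,4,6], [3,5,6]

giving chain groups C_0 ≅ Z^6, C_1 ≅ Z^12, C_2 ≅ Z^8.

∂_1: C_1 → C_0 maps an edge to its endpoints' difference, ∂[p,q] = q − p.
The resulting 6×12 matrix has rank 5, and its Smith normal form has invariant factors (1,1,1,1,1).

Boundary ∂_2: C_2 → C_1 acts by ∂[p,q,r] = [q,r] − [p,r] + [p,q]. For instance
  ∂[2,5,6] = [5,6] − [2,6] + [2,5],
  ∂[1,3,5] = [3,5] − [1,5] + [1,3].
The resulting 12×8 matrix has rank 7, and its Smith normal form has invariant factors (1,1,1,1,1,1,1).

Computing H_k = (kernel of ∂_k) / (image of ∂_{k+1}):

  H_0: rank C_0 − rank ∂_1 = 6 − 5 = 1, and the invariant factors of ∂_1 are all 1, so H_0 ≅ Z.
  H_1: rank ker ∂_1 − rank ∂_2 = (12 − 5) − 7 = 0, and the invariant factors of ∂_2 are all 1, so H_1 ≅ 0.
  H_2: rank ker ∂_2 − rank ∂_3 = (8 − 7) − 0 = 1, and there is no ∂_3, so H_2 ≅ Z.

(K is a triangulation of the 2-sphere S^2.)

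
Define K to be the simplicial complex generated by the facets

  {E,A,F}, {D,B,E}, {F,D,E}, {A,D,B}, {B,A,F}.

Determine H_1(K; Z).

Fix the vertex order A < B < D < E < F and write every simplex with vertices in increasing order. Then dim K = 2 and the simplices of K are:

  0-simplices (5): A, B, D, E, F
  1-simplices (10): AB, AD, AE, AF, BD, BE, BF, DE, DF, EF
  2-simplices (5): ABD, ABF, AEF, BDE, DEF

so the chain groups are C_0 ≅ Z^5, C_1 ≅ Z^10, C_2 ≅ Z^5.

Boundary ∂_1: C_1 → C_0 sends each edge [p,q] (with p < q) to q − p. For instance
  ∂DE = E − D.
As a 5×10 matrix over Z this has rank 4, with invariant factors (1,1,1,1).

∂_2: C_2 → C_1 sends each 2-simplex [p,q,r] to [q,r] − [p,r] + [p,q]. For instance
  ∂DEF = EF − DF + DE,
  ∂ABF = BF − AF + AB.
The 10×5 boundary matrix has rank 5 and Smith normal form diag(1,1,1,1,1).

Reading off H_k = ker ∂_k / im ∂_{k+1}:

  H_1: rank ker ∂_1 − rank ∂_2 = (10 − 4) − 5 = 1, and the invariant factors of ∂_2 are all 1, so H_1 = Z.

(K is a triangulation of the Möbius band.)

H_1 = Z.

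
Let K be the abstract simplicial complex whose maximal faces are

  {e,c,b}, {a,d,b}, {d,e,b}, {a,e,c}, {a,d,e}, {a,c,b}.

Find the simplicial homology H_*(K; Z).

Fix the vertex order a < b < c < d < e and write every simplex with vertices in increasing order. Then dim K = 2 and the simplices of K are:

  0-simplices (5): a, b, c, d, e
  1-simplices (9): ab, ac, ad, ae, bc, bd, be, ce, de
  2-simplices (6): abc, abd, ace, ade, bce, bde

giving chain groups C_0 ≅ Z^5, C_1 ≅ Z^9, C_2 ≅ Z^6.

∂_1: C_1 → C_0 maps an edge to its endpoints' difference, ∂[p,q] = q − p.
The 5×9 boundary matrix has rank 4 and Smith normal form diag(1,1,1,1).

∂_2: C_2 → C_1 maps a triangle to the signed sum of its edges. For instance
  ∂abd = bd − ad + ab,
  ∂bce = ce − be + bc.
The resulting 9×6 matrix has rank 5, and its Smith normal form has invariant factors (1,1,1,1,1).

Reading off H_k = ker ∂_k / im ∂_{k+1}:

  H_0: rank C_0 − rank ∂_1 = 5 − 4 = 1, and the invariant factors of ∂_1 are all 1, so H_0 ≅ Z.
  H_1: rank ker ∂_1 − rank ∂_2 = (9 − 4) − 5 = 0, and the invariant factors of ∂_2 are all 1, so H_1 ≅ 0.
  H_2: rank ker ∂_2 − rank ∂_3 = (6 − 5) − 0 = 1, and there is no ∂_3, so H_2 ≅ Z.

H_0 ≅ Z,  H_1 = 0,  H_2 ≅ Z.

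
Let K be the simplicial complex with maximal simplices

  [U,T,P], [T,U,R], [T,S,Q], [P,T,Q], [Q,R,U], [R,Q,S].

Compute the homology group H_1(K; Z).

K has 6 vertices, 12 edges, 6 triangles.
rank ∂_1 = 5, rank ∂_2 = 6 ⇒ b_1 = 12 − 5 − 6 = 1; all invariant factors of ∂_2 are 1 so no torsion. So H_1 = Z.

H_1 = Z.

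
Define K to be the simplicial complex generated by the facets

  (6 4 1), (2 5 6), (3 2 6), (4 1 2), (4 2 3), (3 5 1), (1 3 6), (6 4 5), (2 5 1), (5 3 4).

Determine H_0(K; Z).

H_0 = Z.

Take the total order 1 < 2 < 3 < 4 < 5 < 6 on the vertex set. Then K (dimension 2) consists of the simplices:

  0-simplices (6): [1], [2], [3], [4], [5], [6]
  1-simplices (15): [1,2], [1,3], [1,4], [1,5], [1,6], [2,3], [2,4], [2,5], [2,6], [3,4], [3,5], [3,6], [4,5], [4,6], [5,6]
  2-simplices (10): [1,2,4], [1,2,5], [1,3,5], [1,3,6], [1,4,6], [2,3,4], [2,3,6], [2,5,6], [3,4,5], [4,5,6]

so the chain groups are C_0 ≅ Z^6, C_1 ≅ Z^15, C_2 ≅ Z^10.

∂_1: C_1 → C_0 is given by ∂[p,q] = [q] − [p]. For instance
  ∂[2,6] = [6] − [2].
As a 6×15 matrix over Z this has rank 5, with invariant factors (1,1,1,1,1).

∂_2: C_2 → C_1 maps a triangle to the signed sum of its edges. For instance
  ∂[1,2,5] = [2,5] − [1,5] + [1,2],
  ∂[2,3,4] = [3,4] − [2,4] + [2,3].
The resulting 15×10 matrix has rank 10, and its Smith normal form has invariant factors (1,1,1,1,1,1,1,1,1,2).

Reading off H_k = ker ∂_k / im ∂_{k+1}:

  H_0: rank C_0 − rank ∂_1 = 6 − 5 = 1, and the invariant factors of ∂_1 are all 1, so H_0 ≅ Z.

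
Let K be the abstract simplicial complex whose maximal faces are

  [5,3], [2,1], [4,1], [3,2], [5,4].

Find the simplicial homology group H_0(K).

Fix the vertex order 1 < 2 < 3 < 4 < 5 and write every simplex with vertices in increasing order. Then dim K = 1 and the simplices of K are:

  0-simplices (5): [1], [2], [3], [4], [5]
  1-simplices (5): [1,2], [1,4], [2,3], [3,5], [4,5]

giving chain groups C_0 ≅ Z^5, C_1 ≅ Z^5.

Boundary ∂_1: C_1 → C_0 sends each edge [p,q] (with p < q) to q − p.
As a 5×5 matrix over Z this has rank 4, with invariant factors (1,1,1,1).

Now H_k = ker ∂_k / im ∂_{k+1}, so:

  H_0: rank C_0 − rank ∂_1 = 5 − 4 = 1, and the invariant factors of ∂_1 are all 1, so H_0 = Z.

H_0 ≅ Z.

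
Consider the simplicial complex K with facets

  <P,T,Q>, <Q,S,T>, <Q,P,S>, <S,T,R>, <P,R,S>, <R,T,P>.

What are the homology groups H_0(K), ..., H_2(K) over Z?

Take the total order P < Q < R < S < T on the vertex set. Then K (dimension 2) consists of the simplices:

  0-simplices (5): P, Q, R, S, T
  1-simplices (9): PQ, PR, PS, PT, QS, QT, RS, RT, ST
  2-simplices (6): PQS, PQT, PRS, PRT, QST, RST

so the chain groups are C_0 ≅ Z^5, C_1 ≅ Z^9, C_2 ≅ Z^6.

The boundary map ∂_1: C_1 → C_0 is given by ∂[p,q] = [q] − [p]. For instance
  ∂PT = T − P.
This gives a 5×9 integer matrix of rank 4; reducing to Smith normal form yields diagonal entries (1,1,1,1).

∂_2: C_2 → C_1 sends each 2-simplex [p,q,r] to [q,r] − [p,r] + [p,q]. For instance
  ∂PRT = RT − PT + PR,
  ∂PQT = QT − PT + PQ.
The resulting 9×6 matrix has rank 5, and its Smith normal form has invariant factors (1,1,1,1,1).

Computing H_k = (kernel of ∂_k) / (image of ∂_{k+1}):

  H_0: rank C_0 − rank ∂_1 = 5 − 4 = 1, and the invariant factors of ∂_1 are all 1, so H_0 ≅ Z.
  H_1: rank ker ∂_1 − rank ∂_2 = (9 − 4) − 5 = 0, and the invariant factors of ∂_2 are all 1, so H_1 ≅ 0.
  H_2: rank ker ∂_2 − rank ∂_3 = (6 − 5) − 0 = 1, and there is no ∂_3, so H_2 ≅ Z.

As a check, the Euler characteristic is 5 − 9 + 6 = 2, which agrees with 1 − 0 + 1 = 2.
(K is a triangulation of the 2-sphere S^2.)

H_0 = Z,  H_1 = 0,  H_2 = Z.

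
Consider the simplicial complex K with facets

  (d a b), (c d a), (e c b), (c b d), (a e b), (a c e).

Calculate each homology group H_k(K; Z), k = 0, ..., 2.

H_0 = Z,  H_1 = 0,  H_2 = Z.

We work with the vertex ordering a < b < c < d < e. The simplices of K, each written with vertices in increasing order, are:

  0-simplices (5): a, b, c, d, e
  1-simplices (9): ab, ac, ad, ae, bc, bd, be, cd, ce
  2-simplices (6): abd, abe, acd, ace, bcd, bce

so the chain groups are C_0 ≅ Z^5, C_1 ≅ Z^9, C_2 ≅ Z^6.

The boundary map ∂_1: C_1 → C_0 is given by ∂[p,q] = [q] − [p]. For instance
  ∂ad = d − a.
As a 5×9 matrix over Z this has rank 4, with invariant factors (1,1,1,1).

∂_2: C_2 → C_1 acts by ∂[p,q,r] = [q,r] − [p,r] + [p,q]. For instance
  ∂bce = ce − be + bc,
  ∂abd = bd − ad + ab.
The 9×6 boundary matrix has rank 5 and Smith normal form diag(1,1,1,1,1).

Reading off H_k = ker ∂_k / im ∂_{k+1}:

  H_0: rank C_0 − rank ∂_1 = 5 − 4 = 1, and the invariant factors of ∂_1 are all 1, so H_0 = Z.
  H_1: rank ker ∂_1 − rank ∂_2 = (9 − 4) − 5 = 0, and the invariant factors of ∂_2 are all 1, so H_1 = 0.
  H_2: rank ker ∂_2 − rank ∂_3 = (6 − 5) − 0 = 1, and there is no ∂_3, so H_2 = Z.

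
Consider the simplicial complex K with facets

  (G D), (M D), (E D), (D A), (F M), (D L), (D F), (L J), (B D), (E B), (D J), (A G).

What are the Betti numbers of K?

b_0 = 1, b_1 = 4.

Fix the vertex order A < B < D < E < F < G < J < L < M and write every simplex with vertices in increasing order. Then dim K = 1 and the simplices of K are:

  0-simplices (9): A, B, D, E, F, G, J, L, M
  1-simplices (12): AD, AG, BD, BE, DE, DF, DG, DJ, DL, DM, FM, JL

Hence C_0 ≅ Z^9, C_1 ≅ Z^12.

The boundary map ∂_1: C_1 → C_0 is given by ∂[p,q] = [q] − [p].
As a 9×12 matrix over Z this has rank 8, with invariant factors (1,1,1,1,1,1,1,1).

From H_k ≅ ker(∂_k) / im(∂_{k+1}) we obtain:

  H_0: rank C_0 − rank ∂_1 = 9 − 8 = 1, and the invariant factors of ∂_1 are all 1, so H_0 ≅ Z.
  H_1: rank ker ∂_1 − rank ∂_2 = (12 − 8) − 0 = 4, and there is no ∂_2, so H_1 ≅ Z^4.

Hence the Betti numbers are b_0 = 1, b_1 = 4.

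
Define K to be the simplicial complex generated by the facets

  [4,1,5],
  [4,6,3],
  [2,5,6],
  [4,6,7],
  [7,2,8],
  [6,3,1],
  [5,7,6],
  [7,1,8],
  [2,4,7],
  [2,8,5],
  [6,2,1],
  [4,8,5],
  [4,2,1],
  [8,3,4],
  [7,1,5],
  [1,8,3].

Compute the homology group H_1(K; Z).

H_1 ≅ Z^2.

K has 8 vertices, 24 edges, 16 triangles.
rank ∂_1 = 7, rank ∂_2 = 15 ⇒ b_1 = 24 − 7 − 15 = 2; all invariant factors of ∂_2 are 1 so no torsion. So H_1 ≅ Z^2.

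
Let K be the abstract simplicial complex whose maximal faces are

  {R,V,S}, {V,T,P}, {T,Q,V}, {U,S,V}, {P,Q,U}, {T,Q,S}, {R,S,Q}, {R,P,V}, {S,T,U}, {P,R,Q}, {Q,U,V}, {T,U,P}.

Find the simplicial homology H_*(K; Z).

K has 7 vertices, 18 edges, 12 triangles.
rank ∂_0 = 0, rank ∂_1 = 6 ⇒ b_0 = 7 − 0 − 6 = 1; all invariant factors of ∂_1 are 1 so no torsion. So H_0 ≅ Z.
rank ∂_1 = 6, rank ∂_2 = 12 ⇒ b_1 = 18 − 6 − 12 = 0; ∂_2 has invariant factor(s) [2] giving torsion. So H_1 ≅ Z/2.
rank ∂_2 = 12, rank ∂_3 = 0 ⇒ b_2 = 12 − 12 − 0 = 0. So H_2 ≅ 0.

H_0 = Z,  H_1 = Z/2,  H_2 = 0.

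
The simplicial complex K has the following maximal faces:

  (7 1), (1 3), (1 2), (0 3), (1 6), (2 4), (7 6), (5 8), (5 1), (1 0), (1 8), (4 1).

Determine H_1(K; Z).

H_1 ≅ Z^4.

Order the vertices as 0 < 1 < 2 < 3 < 4 < 5 < 6 < 7 < 8. Listing each simplex with vertices in this order, K has dimension 1 with simplices:

  0-simplices (9): [0], [1], [2], [3], [4], [5], [6], [7], [8]
  1-simplices (12): [0,1], [0,3], [1,2], [1,3], [1,4], [1,5], [1,6], [1,7], [1,8], [2,4], [5,8], [6,7]

so the chain groups are C_0 ≅ Z^9, C_1 ≅ Z^12.

∂_1: C_1 → C_0 sends each edge [p,q] (with p < q) to q − p. For instance
  ∂[6,7] = [7] − [6].
This gives a 9×12 integer matrix of rank 8; reducing to Smith normal form yields diagonal entries (1,1,1,1,1,1,1,1).

Now H_k = ker ∂_k / im ∂_{k+1}, so:

  H_1: rank ker ∂_1 − rank ∂_2 = (12 − 8) − 0 = 4, and there is no ∂_2, so H_1 = Z^4.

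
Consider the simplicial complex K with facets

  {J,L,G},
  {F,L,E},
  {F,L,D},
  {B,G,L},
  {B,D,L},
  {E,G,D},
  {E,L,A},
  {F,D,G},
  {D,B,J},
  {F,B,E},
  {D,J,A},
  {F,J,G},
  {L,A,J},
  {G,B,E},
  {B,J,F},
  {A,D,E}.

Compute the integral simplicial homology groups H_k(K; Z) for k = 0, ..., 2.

H_0 ≅ Z,  H_1 ≅ Z^2,  H_2 ≅ Z.

We work with the vertex ordering A < B < D < E < F < G < J < L. The simplices of K, each written with vertices in increasing order, are:

  0-simplices (8): A, B, D, E, F, G, J, L
  1-simplices (24): AD, AE, AJ, AL, BD, BE, BF, BG, BJ, BL, DE, DF, DG, DJ, DL, EF, EG, EL, FG, FJ, FL, GJ, GL, JL
  2-simplices (16): ADE, ADJ, AEL, AJL, BDJ, BDL, BEF, BEG, BFJ, BGL, DEG, DFG, DFL, EFL, FGJ, GJL

giving chain groups C_0 ≅ Z^8, C_1 ≅ Z^24, C_2 ≅ Z^16.

The boundary map ∂_1: C_1 → C_0 maps an edge to its endpoints' difference, ∂[p,q] = q − p.
The resulting 8×24 matrix has rank 7, and its Smith normal form has invariant factors (1,1,1,1,1,1,1).

∂_2: C_2 → C_1 acts by ∂[p,q,r] = [q,r] − [p,r] + [p,q]. For instance
  ∂GJL = JL − GL + GJ,
  ∂AEL = EL − AL + AE.
As a 24×16 matrix over Z this has rank 15, with invariant factors (1,1,1,1,1,1,1,1,1,1,1,1,1,1,1).

Computing H_k = (kernel of ∂_k) / (image of ∂_{k+1}):

  H_0: rank C_0 − rank ∂_1 = 8 − 7 = 1, and the invariant factors of ∂_1 are all 1, so H_0 = Z.
  H_1: rank ker ∂_1 − rank ∂_2 = (24 − 7) − 15 = 2, and the invariant factors of ∂_2 are all 1, so H_1 = Z^2.
  H_2: rank ker ∂_2 − rank ∂_3 = (16 − 15) − 0 = 1, and there is no ∂_3, so H_2 = Z.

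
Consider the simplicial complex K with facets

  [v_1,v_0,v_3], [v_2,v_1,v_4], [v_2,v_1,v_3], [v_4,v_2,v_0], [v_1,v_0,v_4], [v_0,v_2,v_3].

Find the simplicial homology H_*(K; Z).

H_0 ≅ Z,  H_1 = 0,  H_2 ≅ Z.

K has 5 vertices, 9 edges, 6 triangles.
rank ∂_0 = 0, rank ∂_1 = 4 ⇒ b_0 = 5 − 0 − 4 = 1; all invariant factors of ∂_1 are 1 so no torsion. So H_0 = Z.
rank ∂_1 = 4, rank ∂_2 = 5 ⇒ b_1 = 9 − 4 − 5 = 0; all invariant factors of ∂_2 are 1 so no torsion. So H_1 = 0.
rank ∂_2 = 5, rank ∂_3 = 0 ⇒ b_2 = 6 − 5 − 0 = 1. So H_2 = Z.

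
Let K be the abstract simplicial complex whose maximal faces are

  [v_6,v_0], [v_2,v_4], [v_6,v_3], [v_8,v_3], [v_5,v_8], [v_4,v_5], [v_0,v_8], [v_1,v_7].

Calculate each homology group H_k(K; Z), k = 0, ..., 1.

Fix the vertex order v_0 < v_1 < v_2 < v_3 < v_4 < v_5 < v_6 < v_7 < v_8 and write every simplex with vertices in increasing order. Then dim K = 1 and the simplices of K are:

  0-simplices (9): [v_0], [v_1], [v_2], [v_3], [v_4], [v_5], [v_6], [v_7], [v_8]
  1-simplices (8): [v_0,v_6], [v_0,v_8], [v_1,v_7], [v_2,v_4], [v_3,v_6], [v_3,v_8], [v_4,v_5], [v_5,v_8]

so the chain groups are C_0 ≅ Z^9, C_1 ≅ Z^8.

Boundary ∂_1: C_1 → C_0 is given by ∂[p,q] = [q] − [p]. For instance
  ∂[v_0,v_8] = [v_8] − [v_0].
This gives a 9×8 integer matrix of rank 7; reducing to Smith normal form yields diagonal entries (1,1,1,1,1,1,1).

Computing H_k = (kernel of ∂_k) / (image of ∂_{k+1}):

  H_0: rank C_0 − rank ∂_1 = 9 − 7 = 2, and the invariant factors of ∂_1 are all 1, so H_0 ≅ Z^2.
  H_1: rank ker ∂_1 − rank ∂_2 = (8 − 7) − 0 = 1, and there is no ∂_2, so H_1 ≅ Z.

As a check, the Euler characteristic is 9 − 8 = 1, which agrees with 2 − 1 = 1.

H_0 = Z^2,  H_1 = Z.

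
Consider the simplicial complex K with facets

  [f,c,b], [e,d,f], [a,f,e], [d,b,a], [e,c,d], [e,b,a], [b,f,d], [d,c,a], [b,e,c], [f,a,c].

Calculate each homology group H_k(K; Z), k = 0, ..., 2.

K has 6 vertices, 15 edges, 10 triangles.
rank ∂_0 = 0, rank ∂_1 = 5 ⇒ b_0 = 6 − 0 − 5 = 1; all invariant factors of ∂_1 are 1 so no torsion. So H_0 ≅ Z.
rank ∂_1 = 5, rank ∂_2 = 10 ⇒ b_1 = 15 − 5 − 10 = 0; ∂_2 has invariant factor(s) [2] giving torsion. So H_1 ≅ Z/2.
rank ∂_2 = 10, rank ∂_3 = 0 ⇒ b_2 = 10 − 10 − 0 = 0. So H_2 ≅ 0.

H_0 = Z,  H_1 = Z/2,  H_2 = 0.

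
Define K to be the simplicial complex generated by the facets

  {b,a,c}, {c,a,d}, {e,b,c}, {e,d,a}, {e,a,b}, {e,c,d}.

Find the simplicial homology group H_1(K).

H_1 ≅ 0.

Order the vertices as a < b < c < d < e. Listing each simplex with vertices in this order, K has dimension 2 with simplices:

  0-simplices (5): a, b, c, d, e
  1-simplices (9): ab, ac, ad, ae, bc, be, cd, ce, de
  2-simplices (6): abc, abe, acd, ade, bce, cde

so the chain groups are C_0 ≅ Z^5, C_1 ≅ Z^9, C_2 ≅ Z^6.

Boundary ∂_1: C_1 → C_0 maps an edge to its endpoints' difference, ∂[p,q] = q − p.
This gives a 5×9 integer matrix of rank 4; reducing to Smith normal form yields diagonal entries (1,1,1,1).

∂_2: C_2 → C_1 acts by ∂[p,q,r] = [q,r] − [p,r] + [p,q]. For instance
  ∂abc = bc − ac + ab,
  ∂ade = de − ae + ad.
As a 9×6 matrix over Z this has rank 5, with invariant factors (1,1,1,1,1).

Now H_k = ker ∂_k / im ∂_{k+1}, so:

  H_1: rank ker ∂_1 − rank ∂_2 = (9 − 4) − 5 = 0, and the invariant factors of ∂_2 are all 1, so H_1 = 0.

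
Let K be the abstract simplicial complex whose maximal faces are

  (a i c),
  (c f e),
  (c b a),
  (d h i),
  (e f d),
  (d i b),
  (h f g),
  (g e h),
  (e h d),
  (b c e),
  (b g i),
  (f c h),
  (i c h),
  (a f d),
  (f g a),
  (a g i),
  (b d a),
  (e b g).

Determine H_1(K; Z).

Fix the vertex order a < b < c < d < e < f < g < h < i and write every simplex with vertices in increasing order. Then dim K = 2 and the simplices of K are:

  0-simplices (9): a, b, c, d, e, f, g, h, i
  1-simplices (27): ab, ac, ad, af, ag, ai, bc, bd, be, bg, bi, ce, cf, ch, ci, de, df, dh, di, ef, eg, eh, fg, fh, gh, gi, hi
  2-simplices (18): abc, abd, aci, adf, afg, agi, bce, bdi, beg, bgi, cef, cfh, chi, def, deh, dhi, egh, fgh

so the chain groups are C_0 ≅ Z^9, C_1 ≅ Z^27, C_2 ≅ Z^18.

The boundary map ∂_1: C_1 → C_0 maps an edge to its endpoints' difference, ∂[p,q] = q − p.
The resulting 9×27 matrix has rank 8, and its Smith normal form has invariant factors (1,1,1,1,1,1,1,1).

∂_2: C_2 → C_1 maps a triangle to the signed sum of its edges. For instance
  ∂cfh = fh − ch + cf,
  ∂abc = bc − ac + ab.
This gives a 27×18 integer matrix of rank 18; reducing to Smith normal form yields diagonal entries (1,1,1,1,1,1,1,1,1,1,1,1,1,1,1,1,1,2).

Now H_k = ker ∂_k / im ∂_{k+1}, so:

  H_1: rank ker ∂_1 − rank ∂_2 = (27 − 8) − 18 = 1, and ∂_2 has invariant factor 2 > 1, so H_1 ≅ Z ⊕ Z/2Z.

(K is a triangulation of the Klein bottle.)

H_1 = Z ⊕ Z/2Z.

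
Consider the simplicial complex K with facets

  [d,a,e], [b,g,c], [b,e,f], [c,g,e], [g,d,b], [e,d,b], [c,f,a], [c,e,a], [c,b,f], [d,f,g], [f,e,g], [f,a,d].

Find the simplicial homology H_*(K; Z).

Fix the vertex order a < b < c < d < e < f < g and write every simplex with vertices in increasing order. Then dim K = 2 and the simplices of K are:

  0-simplices (7): a, b, c, d, e, f, g
  1-simplices (18): ac, ad, ae, af, bc, bd, be, bf, bg, ce, cf, cg, de, df, dg, ef, eg, fg
  2-simplices (12): ace, acf, ade, adf, bcf, bcg, bde, bdg, bef, ceg, dfg, efg

Hence C_0 ≅ Z^7, C_1 ≅ Z^18, C_2 ≅ Z^12.

∂_1: C_1 → C_0 sends each edge [p,q] (with p < q) to q − p. For instance
  ∂af = f − a.
As a 7×18 matrix over Z this has rank 6, with invariant factors (1,1,1,1,1,1).

Boundary ∂_2: C_2 → C_1 maps a triangle to the signed sum of its edges. For instance
  ∂bef = ef − bf + be,
  ∂ceg = eg − cg + ce.
The resulting 18×12 matrix has rank 12, and its Smith normal form has invariant factors (1,1,1,1,1,1,1,1,1,1,1,2).

From H_k ≅ ker(∂_k) / im(∂_{k+1}) we obtain:

  H_0: rank C_0 − rank ∂_1 = 7 − 6 = 1, and the invariant factors of ∂_1 are all 1, so H_0 = Z.
  H_1: rank ker ∂_1 − rank ∂_2 = (18 − 6) − 12 = 0, and ∂_2 has invariant factor 2 > 1, so H_1 = Z_2.
  H_2: rank ker ∂_2 − rank ∂_3 = (12 − 12) − 0 = 0, and there is no ∂_3, so H_2 = 0.

H_0 ≅ Z,  H_1 ≅ Z_2,  H_2 = 0.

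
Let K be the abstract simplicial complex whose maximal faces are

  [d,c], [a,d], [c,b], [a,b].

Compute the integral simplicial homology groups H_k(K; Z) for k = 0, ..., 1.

H_0 = Z,  H_1 = Z.

K has 4 vertices, 4 edges.
rank ∂_0 = 0, rank ∂_1 = 3 ⇒ b_0 = 4 − 0 − 3 = 1; all invariant factors of ∂_1 are 1 so no torsion. So H_0 ≅ Z.
rank ∂_1 = 3, rank ∂_2 = 0 ⇒ b_1 = 4 − 3 − 0 = 1. So H_1 ≅ Z.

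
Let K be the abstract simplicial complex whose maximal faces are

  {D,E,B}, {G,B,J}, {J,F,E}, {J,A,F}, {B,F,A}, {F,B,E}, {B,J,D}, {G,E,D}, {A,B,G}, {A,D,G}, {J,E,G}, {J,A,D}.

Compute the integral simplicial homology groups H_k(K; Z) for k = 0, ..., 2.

K has 7 vertices, 18 edges, 12 triangles.
rank ∂_0 = 0, rank ∂_1 = 6 ⇒ b_0 = 7 − 0 − 6 = 1; all invariant factors of ∂_1 are 1 so no torsion. So H_0 ≅ Z.
rank ∂_1 = 6, rank ∂_2 = 12 ⇒ b_1 = 18 − 6 − 12 = 0; ∂_2 has invariant factor(s) [2] giving torsion. So H_1 ≅ Z/2.
rank ∂_2 = 12, rank ∂_3 = 0 ⇒ b_2 = 12 − 12 − 0 = 0. So H_2 ≅ 0.

H_0 = Z,  H_1 = Z/2,  H_2 = 0.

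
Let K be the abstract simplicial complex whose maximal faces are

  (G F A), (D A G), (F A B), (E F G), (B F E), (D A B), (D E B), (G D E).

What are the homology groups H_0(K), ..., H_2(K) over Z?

Take the total order A < B < D < E < F < G on the vertex set. Then K (dimension 2) consists of the simplices:

  0-simplices (6): A, B, D, E, F, G
  1-simplices (12): AB, AD, AF, AG, BD, BE, BF, DE, DG, EF, EG, FG
  2-simplices (8): ABD, ABF, ADG, AFG, BDE, BEF, DEG, EFG

giving chain groups C_0 ≅ Z^6, C_1 ≅ Z^12, C_2 ≅ Z^8.

Boundary ∂_1: C_1 → C_0 is given by ∂[p,q] = [q] − [p].
This gives a 6×12 integer matrix of rank 5; reducing to Smith normal form yields diagonal entries (1,1,1,1,1).

The boundary map ∂_2: C_2 → C_1 sends each 2-simplex [p,q,r] to [q,r] − [p,r] + [p,q]. For instance
  ∂AFG = FG − AG + AF,
  ∂BEF = EF − BF + BE.
The 12×8 boundary matrix has rank 7 and Smith normal form diag(1,1,1,1,1,1,1).

Computing H_k = (kernel of ∂_k) / (image of ∂_{k+1}):

  H_0: rank C_0 − rank ∂_1 = 6 − 5 = 1, and the invariant factors of ∂_1 are all 1, so H_0 ≅ Z.
  H_1: rank ker ∂_1 − rank ∂_2 = (12 − 5) − 7 = 0, and the invariant factors of ∂_2 are all 1, so H_1 ≅ 0.
  H_2: rank ker ∂_2 − rank ∂_3 = (8 − 7) − 0 = 1, and there is no ∂_3, so H_2 ≅ Z.

H_0 ≅ Z,  H_1 = 0,  H_2 ≅ Z.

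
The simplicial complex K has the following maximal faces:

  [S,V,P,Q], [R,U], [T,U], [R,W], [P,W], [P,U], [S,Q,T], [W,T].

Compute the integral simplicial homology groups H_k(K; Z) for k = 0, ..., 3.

K has 8 vertices, 14 edges, 5 triangles, 1 3-simplex.
rank ∂_0 = 0, rank ∂_1 = 7 ⇒ b_0 = 8 − 0 − 7 = 1; all invariant factors of ∂_1 are 1 so no torsion. So H_0 = Z.
rank ∂_1 = 7, rank ∂_2 = 4 ⇒ b_1 = 14 − 7 − 4 = 3; all invariant factors of ∂_2 are 1 so no torsion. So H_1 = Z^3.
rank ∂_2 = 4, rank ∂_3 = 1 ⇒ b_2 = 5 − 4 − 1 = 0; all invariant factors of ∂_3 are 1 so no torsion. So H_2 = 0.
rank ∂_3 = 1, rank ∂_4 = 0 ⇒ b_3 = 1 − 1 − 0 = 0. So H_3 = 0.

H_0 ≅ Z,  H_1 ≅ Z^3,  H_2 = 0,  H_3 = 0.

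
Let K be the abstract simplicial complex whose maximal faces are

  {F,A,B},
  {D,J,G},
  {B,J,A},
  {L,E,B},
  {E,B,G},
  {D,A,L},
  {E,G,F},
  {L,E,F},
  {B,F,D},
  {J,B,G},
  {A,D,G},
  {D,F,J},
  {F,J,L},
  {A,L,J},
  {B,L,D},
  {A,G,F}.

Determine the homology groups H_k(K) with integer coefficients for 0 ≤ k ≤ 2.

Take the total order A < B < D < E < F < G < J < L on the vertex set. Then K (dimension 2) consists of the simplices:

  0-simplices (8): A, B, D, E, F, G, J, L
  1-simplices (24): AB, AD, AF, AG, AJ, AL, BD, BE, BF, BG, BJ, BL, DF, DG, DJ, DL, EF, EG, EL, FG, FJ, FL, GJ, JL
  2-simplices (16): ABF, ABJ, ADG, ADL, AFG, AJL, BDF, BDL, BEG, BEL, BGJ, DFJ, DGJ, EFG, EFL, FJL

Hence C_0 ≅ Z^8, C_1 ≅ Z^24, C_2 ≅ Z^16.

∂_1: C_1 → C_0 maps an edge to its endpoints' difference, ∂[p,q] = q − p. For instance
  ∂AB = B − A.
The resulting 8×24 matrix has rank 7, and its Smith normal form has invariant factors (1,1,1,1,1,1,1).

∂_2: C_2 → C_1 acts by ∂[p,q,r] = [q,r] − [p,r] + [p,q]. For instance
  ∂EFG = FG − EG + EF,
  ∂FJL = JL − FL + FJ.
The 24×16 boundary matrix has rank 15 and Smith normal form diag(1,1,1,1,1,1,1,1,1,1,1,1,1,1,1).

Reading off H_k = ker ∂_k / im ∂_{k+1}:

  H_0: rank C_0 − rank ∂_1 = 8 − 7 = 1, and the invariant factors of ∂_1 are all 1, so H_0 = Z.
  H_1: rank ker ∂_1 − rank ∂_2 = (24 − 7) − 15 = 2, and the invariant factors of ∂_2 are all 1, so H_1 = Z^2.
  H_2: rank ker ∂_2 − rank ∂_3 = (16 − 15) − 0 = 1, and there is no ∂_3, so H_2 = Z.

H_0 ≅ Z,  H_1 ≅ Z^2,  H_2 ≅ Z.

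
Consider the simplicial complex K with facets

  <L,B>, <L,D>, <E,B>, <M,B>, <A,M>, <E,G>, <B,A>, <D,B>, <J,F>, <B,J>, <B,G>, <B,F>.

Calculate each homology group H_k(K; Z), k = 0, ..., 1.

H_0 = Z,  H_1 = Z^4.

We work with the vertex ordering A < B < D < E < F < G < J < L < M. The simplices of K, each written with vertices in increasing order, are:

  0-simplices (9): A, B, D, E, F, G, J, L, M
  1-simplices (12): AB, AM, BD, BE, BF, BG, BJ, BL, BM, DL, EG, FJ

giving chain groups C_0 ≅ Z^9, C_1 ≅ Z^12.

The boundary map ∂_1: C_1 → C_0 maps an edge to its endpoints' difference, ∂[p,q] = q − p.
This gives a 9×12 integer matrix of rank 8; reducing to Smith normal form yields diagonal entries (1,1,1,1,1,1,1,1).

Reading off H_k = ker ∂_k / im ∂_{k+1}:

  H_0: rank C_0 − rank ∂_1 = 9 − 8 = 1, and the invariant factors of ∂_1 are all 1, so H_0 ≅ Z.
  H_1: rank ker ∂_1 − rank ∂_2 = (12 − 8) − 0 = 4, and there is no ∂_2, so H_1 ≅ Z^4.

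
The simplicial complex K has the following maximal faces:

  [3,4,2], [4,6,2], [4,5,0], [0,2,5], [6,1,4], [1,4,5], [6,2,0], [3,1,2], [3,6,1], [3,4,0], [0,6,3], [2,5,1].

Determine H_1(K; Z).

Take the total order 0 < 1 < 2 < 3 < 4 < 5 < 6 on the vertex set. Then K (dimension 2) consists of the simplices:

  0-simplices (7): [0], [1], [2], [3], [4], [5], [6]
  1-simplices (18): [0,2], [0,3], [0,4], [0,5], [0,6], [1,2], [1,3], [1,4], [1,5], [1,6], [2,3], [2,4], [2,5], [2,6], [3,4], [3,6], [4,5], [4,6]
  2-simplices (12): [0,2,5], [0,2,6], [0,3,4], [0,3,6], [0,4,5], [1,2,3], [1,2,5], [1,3,6], [1,4,5], [1,4,6], [2,3,4], [2,4,6]

so the chain groups are C_0 ≅ Z^7, C_1 ≅ Z^18, C_2 ≅ Z^12.

The boundary map ∂_1: C_1 → C_0 maps an edge to its endpoints' difference, ∂[p,q] = q − p.
This gives a 7×18 integer matrix of rank 6; reducing to Smith normal form yields diagonal entries (1,1,1,1,1,1).

∂_2: C_2 → C_1 maps a triangle to the signed sum of its edges. For instance
  ∂[2,3,4] = [3,4] − [2,4] + [2,3],
  ∂[0,4,5] = [4,5] − [0,5] + [0,4].
The resulting 18×12 matrix has rank 12, and its Smith normal form has invariant factors (1,1,1,1,1,1,1,1,1,1,1,2).

Computing H_k = (kernel of ∂_k) / (image of ∂_{k+1}):

  H_1: rank ker ∂_1 − rank ∂_2 = (18 − 6) − 12 = 0, and ∂_2 has invariant factor 2 > 1, so H_1 = Z/2Z.

H_1 = Z/2Z.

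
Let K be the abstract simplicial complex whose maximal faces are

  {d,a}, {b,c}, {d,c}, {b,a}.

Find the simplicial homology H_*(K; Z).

Fix the vertex order a < b < c < d and write every simplex with vertices in increasing order. Then dim K = 1 and the simplices of K are:

  0-simplices (4): a, b, c, d
  1-simplices (4): ab, ad, bc, cd

giving chain groups C_0 ≅ Z^4, C_1 ≅ Z^4.

The boundary map ∂_1: C_1 → C_0 is given by ∂[p,q] = [q] − [p]. For instance
  ∂ad = d − a.
The 4×4 boundary matrix has rank 3 and Smith normal form diag(1,1,1).

Reading off H_k = ker ∂_k / im ∂_{k+1}:

  H_0: rank C_0 − rank ∂_1 = 4 − 3 = 1, and the invariant factors of ∂_1 are all 1, so H_0 = Z.
  H_1: rank ker ∂_1 − rank ∂_2 = (4 − 3) − 0 = 1, and there is no ∂_2, so H_1 = Z.

As a check, the Euler characteristic is 4 − 4 = 0, which agrees with 1 − 1 = 0.
(K is a triangulation of the circle S^1.)

H_0 ≅ Z,  H_1 ≅ Z.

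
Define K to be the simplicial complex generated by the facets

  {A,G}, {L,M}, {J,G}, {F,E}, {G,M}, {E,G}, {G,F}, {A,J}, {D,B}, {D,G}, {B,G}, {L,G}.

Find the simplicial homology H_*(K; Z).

Order the vertices as A < B < D < E < F < G < J < L < M. Listing each simplex with vertices in this order, K has dimension 1 with simplices:

  0-simplices (9): A, B, D, E, F, G, J, L, M
  1-simplices (12): AG, AJ, BD, BG, DG, EF, EG, FG, GJ, GL, GM, LM

so the chain groups are C_0 ≅ Z^9, C_1 ≅ Z^12.

The boundary map ∂_1: C_1 → C_0 sends each edge [p,q] (with p < q) to q − p.
The 9×12 boundary matrix has rank 8 and Smith normal form diag(1,1,1,1,1,1,1,1).

Now H_k = ker ∂_k / im ∂_{k+1}, so:

  H_0: rank C_0 − rank ∂_1 = 9 − 8 = 1, and the invariant factors of ∂_1 are all 1, so H_0 = Z.
  H_1: rank ker ∂_1 − rank ∂_2 = (12 − 8) − 0 = 4, and there is no ∂_2, so H_1 = Z^4.

H_0 ≅ Z,  H_1 ≅ Z^4.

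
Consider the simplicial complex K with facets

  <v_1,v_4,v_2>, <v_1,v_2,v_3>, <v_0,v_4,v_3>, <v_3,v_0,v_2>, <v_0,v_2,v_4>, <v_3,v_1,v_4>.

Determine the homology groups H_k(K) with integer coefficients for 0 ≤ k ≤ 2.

Take the total order v_0 < v_1 < v_2 < v_3 < v_4 on the vertex set. Then K (dimension 2) consists of the simplices:

  0-simplices (5): [v_0], [v_1], [v_2], [v_3], [v_4]
  1-simplices (9): [v_0,v_2], [v_0,v_3], [v_0,v_4], [v_1,v_2], [v_1,v_3], [v_1,v_4], [v_2,v_3], [v_2,v_4], [v_3,v_4]
  2-simplices (6): [v_0,v_2,v_3], [v_0,v_2,v_4], [v_0,v_3,v_4], [v_1,v_2,v_3], [v_1,v_2,v_4], [v_1,v_3,v_4]

giving chain groups C_0 ≅ Z^5, C_1 ≅ Z^9, C_2 ≅ Z^6.

The boundary map ∂_1: C_1 → C_0 maps an edge to its endpoints' difference, ∂[p,q] = q − p.
As a 5×9 matrix over Z this has rank 4, with invariant factors (1,1,1,1).

The boundary map ∂_2: C_2 → C_1 maps a triangle to the signed sum of its edges. For instance
  ∂[v_1,v_2,v_3] = [v_2,v_3] − [v_1,v_3] + [v_1,v_2],
  ∂[v_0,v_2,v_3] = [v_2,v_3] − [v_0,v_3] + [v_0,v_2].
As a 9×6 matrix over Z this has rank 5, with invariant factors (1,1,1,1,1).

Reading off H_k = ker ∂_k / im ∂_{k+1}:

  H_0: rank C_0 − rank ∂_1 = 5 − 4 = 1, and the invariant factors of ∂_1 are all 1, so H_0 ≅ Z.
  H_1: rank ker ∂_1 − rank ∂_2 = (9 − 4) − 5 = 0, and the invariant factors of ∂_2 are all 1, so H_1 ≅ 0.
  H_2: rank ker ∂_2 − rank ∂_3 = (6 − 5) − 0 = 1, and there is no ∂_3, so H_2 ≅ Z.

(K is a triangulation of the 2-sphere S^2.)

H_0 = Z,  H_1 = 0,  H_2 = Z.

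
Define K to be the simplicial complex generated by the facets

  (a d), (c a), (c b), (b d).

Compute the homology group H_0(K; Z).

H_0 = Z.

Take the total order a < b < c < d on the vertex set. Then K (dimension 1) consists of the simplices:

  0-simplices (4): a, b, c, d
  1-simplices (4): ac, ad, bc, bd

Hence C_0 ≅ Z^4, C_1 ≅ Z^4.

Boundary ∂_1: C_1 → C_0 sends each edge [p,q] (with p < q) to q − p.
This gives a 4×4 integer matrix of rank 3; reducing to Smith normal form yields diagonal entries (1,1,1).

Now H_k = ker ∂_k / im ∂_{k+1}, so:

  H_0: rank C_0 − rank ∂_1 = 4 − 3 = 1, and the invariant factors of ∂_1 are all 1, so H_0 ≅ Z.

(K is a triangulation of the circle S^1.)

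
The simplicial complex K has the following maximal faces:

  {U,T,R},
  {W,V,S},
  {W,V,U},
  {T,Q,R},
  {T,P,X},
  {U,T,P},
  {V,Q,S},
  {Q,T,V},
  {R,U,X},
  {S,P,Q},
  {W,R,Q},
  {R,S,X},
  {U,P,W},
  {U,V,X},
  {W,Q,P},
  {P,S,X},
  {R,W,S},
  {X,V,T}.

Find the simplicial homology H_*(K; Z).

H_0 ≅ Z,  H_1 ≅ Z ⊕ Z_2,  H_2 = 0.

K has 9 vertices, 27 edges, 18 triangles.
rank ∂_0 = 0, rank ∂_1 = 8 ⇒ b_0 = 9 − 0 − 8 = 1; all invariant factors of ∂_1 are 1 so no torsion. So H_0 = Z.
rank ∂_1 = 8, rank ∂_2 = 18 ⇒ b_1 = 27 − 8 − 18 = 1; ∂_2 has invariant factor(s) [2] giving torsion. So H_1 = Z ⊕ Z_2.
rank ∂_2 = 18, rank ∂_3 = 0 ⇒ b_2 = 18 − 18 − 0 = 0. So H_2 = 0.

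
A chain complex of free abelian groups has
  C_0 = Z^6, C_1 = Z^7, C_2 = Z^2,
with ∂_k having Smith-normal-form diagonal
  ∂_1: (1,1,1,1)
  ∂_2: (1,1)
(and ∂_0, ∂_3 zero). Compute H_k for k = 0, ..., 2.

H_0: b_0 = 6 − 0 − 4 = 2; torsion from ∂_1 factors > 1: none. So H_0 = Z^2.
H_1: b_1 = 7 − 4 − 2 = 1; torsion from ∂_2 factors > 1: none. So H_1 = Z.
H_2: b_2 = 2 − 2 − 0 = 0; torsion from ∂_3 factors > 1: none. So H_2 = 0.

H_0 = Z^2,  H_1 = Z,  H_2 = 0.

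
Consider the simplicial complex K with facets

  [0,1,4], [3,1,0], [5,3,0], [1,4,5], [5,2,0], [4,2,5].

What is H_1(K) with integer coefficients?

Order the vertices as 0 < 1 < 2 < 3 < 4 < 5. Listing each simplex with vertices in this order, K has dimension 2 with simplices:

  0-simplices (6): [0], [1], [2], [3], [4], [5]
  1-simplices (12): [0,1], [0,2], [0,3], [0,4], [0,5], [1,3], [1,4], [1,5], [2,4], [2,5], [3,5], [4,5]
  2-simplices (6): [0,1,3], [0,1,4], [0,2,5], [0,3,5], [1,4,5], [2,4,5]

giving chain groups C_0 ≅ Z^6, C_1 ≅ Z^12, C_2 ≅ Z^6.

The boundary map ∂_1: C_1 → C_0 maps an edge to its endpoints' difference, ∂[p,q] = q − p. For instance
  ∂[0,2] = [2] − [0].
This gives a 6×12 integer matrix of rank 5; reducing to Smith normal form yields diagonal entries (1,1,1,1,1).

Boundary ∂_2: C_2 → C_1 acts by ∂[p,q,r] = [q,r] − [p,r] + [p,q]. For instance
  ∂[0,2,5] = [2,5] − [0,5] + [0,2],
  ∂[0,1,3] = [1,3] − [0,3] + [0,1].
The resulting 12×6 matrix has rank 6, and its Smith normal form has invariant factors (1,1,1,1,1,1).

Reading off H_k = ker ∂_k / im ∂_{k+1}:

  H_1: rank ker ∂_1 − rank ∂_2 = (12 − 5) − 6 = 1, and the invariant factors of ∂_2 are all 1, so H_1 = Z.

(K is a triangulation of the cylinder S^1 x I.)

H_1 = Z.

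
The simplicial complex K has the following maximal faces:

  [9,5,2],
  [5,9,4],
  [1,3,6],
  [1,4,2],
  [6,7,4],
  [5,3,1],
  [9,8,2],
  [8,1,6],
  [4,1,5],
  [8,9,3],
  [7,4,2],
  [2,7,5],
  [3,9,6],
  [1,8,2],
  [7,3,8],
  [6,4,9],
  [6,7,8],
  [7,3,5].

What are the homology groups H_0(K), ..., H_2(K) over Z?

Fix the vertex order 1 < 2 < 3 < 4 < 5 < 6 < 7 < 8 < 9 and write every simplex with vertices in increasing order. Then dim K = 2 and the simplices of K are:

  0-simplices (9): [1], [2], [3], [4], [5], [6], [7], [8], [9]
  1-simplices (27): (27 of them)
  2-simplices (18): [1,2,4], [1,2,8], [1,3,5], [1,3,6], [1,4,5], [1,6,8], [2,4,7], [2,5,7], [2,5,9], [2,8,9], [3,5,7], [3,6,9], [3,7,8], [3,8,9], [4,5,9], [4,6,7], [4,6,9], [6,7,8]

so the chain groups are C_0 ≅ Z^9, C_1 ≅ Z^27, C_2 ≅ Z^18.

The boundary map ∂_1: C_1 → C_0 maps an edge to its endpoints' difference, ∂[p,q] = q − p.
As a 9×27 matrix over Z this has rank 8, with invariant factors (1,1,1,1,1,1,1,1).

The boundary map ∂_2: C_2 → C_1 maps a triangle to the signed sum of its edges. For instance
  ∂[3,7,8] = [7,8] − [3,8] + [3,7],
  ∂[2,5,9] = [5,9] − [2,9] + [2,5].
The 27×18 boundary matrix has rank 18 and Smith normal form diag(1,1,1,1,1,1,1,1,1,1,1,1,1,1,1,1,1,2).

Computing H_k = (kernel of ∂_k) / (image of ∂_{k+1}):

  H_0: rank C_0 − rank ∂_1 = 9 − 8 = 1, and the invariant factors of ∂_1 are all 1, so H_0 ≅ Z.
  H_1: rank ker ∂_1 − rank ∂_2 = (27 − 8) − 18 = 1, and ∂_2 has invariant factor 2 > 1, so H_1 ≅ Z × Z/2.
  H_2: rank ker ∂_2 − rank ∂_3 = (18 − 18) − 0 = 0, and there is no ∂_3, so H_2 ≅ 0.

(K is a triangulation of the Klein bottle.)

H_0 ≅ Z,  H_1 ≅ Z × Z/2,  H_2 = 0.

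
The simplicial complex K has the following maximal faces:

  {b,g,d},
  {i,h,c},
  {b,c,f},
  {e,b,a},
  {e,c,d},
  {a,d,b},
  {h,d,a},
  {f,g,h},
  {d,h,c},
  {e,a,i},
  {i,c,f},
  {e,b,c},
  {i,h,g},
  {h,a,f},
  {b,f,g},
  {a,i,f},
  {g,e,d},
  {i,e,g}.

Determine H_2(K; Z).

H_2 ≅ 0.

Take the total order a < b < c < d < e < f < g < h < i on the vertex set. Then K (dimension 2) consists of the simplices:

  0-simplices (9): a, b, c, d, e, f, g, h, i
  1-simplices (27): ab, ad, ae, af, ah, ai, bc, bd, be, bf, bg, cd, ce, cf, ch, ci, de, dg, dh, eg, ei, fg, fh, fi, gh, gi, hi
  2-simplices (18): abd, abe, adh, aei, afh, afi, bce, bcf, bdg, bfg, cde, cdh, cfi, chi, deg, egi, fgh, ghi

Hence C_0 ≅ Z^9, C_1 ≅ Z^27, C_2 ≅ Z^18.

The boundary map ∂_1: C_1 → C_0 is given by ∂[p,q] = [q] − [p].
This gives a 9×27 integer matrix of rank 8; reducing to Smith normal form yields diagonal entries (1,1,1,1,1,1,1,1).

∂_2: C_2 → C_1 sends each 2-simplex [p,q,r] to [q,r] − [p,r] + [p,q]. For instance
  ∂cde = de − ce + cd,
  ∂fgh = gh − fh + fg.
The resulting 27×18 matrix has rank 18, and its Smith normal form has invariant factors (1,1,1,1,1,1,1,1,1,1,1,1,1,1,1,1,1,2).

Computing H_k = (kernel of ∂_k) / (image of ∂_{k+1}):

  H_2: rank ker ∂_2 − rank ∂_3 = (18 − 18) − 0 = 0, and there is no ∂_3, so H_2 = 0.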